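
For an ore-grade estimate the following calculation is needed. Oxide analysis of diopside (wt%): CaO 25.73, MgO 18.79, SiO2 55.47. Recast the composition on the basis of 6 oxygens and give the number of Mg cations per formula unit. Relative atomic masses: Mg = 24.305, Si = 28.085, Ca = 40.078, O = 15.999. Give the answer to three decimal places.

25.73 wt% CaO ÷ 56.077 g/mol = 0.45883 mol, giving 0.45883 Ca and 0.45883 O.
18.79 wt% MgO ÷ 40.304 g/mol = 0.46621 mol, giving 0.46621 Mg and 0.46621 O.
55.47 wt% SiO2 ÷ 60.083 g/mol = 0.92322 mol, giving 0.92322 Si and 1.84644 O.
Oxygen sums to 2.77148; scaling by 6/2.77148 = 2.16491 puts the formula on 6 O.
Mg: 0.46621 × 2.16491 = 1.009 atoms per formula unit.

1.009 Mg apfu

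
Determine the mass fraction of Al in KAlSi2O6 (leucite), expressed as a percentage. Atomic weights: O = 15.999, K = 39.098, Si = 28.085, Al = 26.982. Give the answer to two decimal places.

Molar mass of KAlSi2O6: 1×39.098 + 1×26.982 + 2×28.085 + 6×15.999 = 218.244 g/mol.
Mass of Al per formula unit: 1 × 26.982 = 26.982 g.
Weight fraction Al = 26.982 / 218.244 = 0.1236.

12.36 weight percent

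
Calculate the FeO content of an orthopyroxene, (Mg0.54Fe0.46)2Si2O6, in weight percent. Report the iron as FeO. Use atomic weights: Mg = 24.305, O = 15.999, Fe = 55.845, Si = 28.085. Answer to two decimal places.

28.76 wt%

Molar mass of (Mg0.54Fe0.46)2Si2O6 = 1.08·24.305 + 0.92·55.845 + 2·28.085 + 6·15.999 = 229.791 g/mol.
Each formula unit contains 0.92 Fe, equivalent to 0.92/1 = 0.9200 mol FeO.
M(FeO) = 1×55.845 + 1×15.999 = 71.844 g/mol.
Mass of FeO per formula unit = 0.9200 × 71.844 = 66.096 g.
FeO wt% = 66.096 / 229.791 × 100 = 28.76%.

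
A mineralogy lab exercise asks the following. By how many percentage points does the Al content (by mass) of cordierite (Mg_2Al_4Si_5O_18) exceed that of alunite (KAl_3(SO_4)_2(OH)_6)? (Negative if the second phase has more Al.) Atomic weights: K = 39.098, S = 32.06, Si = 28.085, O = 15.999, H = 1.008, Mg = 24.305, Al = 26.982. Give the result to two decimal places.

Al in Mg_2Al_4Si_5O_18: molar mass 584.945 g/mol; 4×26.982 = 107.928 g → 18.45 wt%.
Al in KAl_3(SO_4)_2(OH)_6: molar mass 414.198 g/mol; 3×26.982 = 80.946 g → 19.54 wt%.
Difference = 18.45 − 19.54 = -1.09 percentage points.

-1.09 percentage points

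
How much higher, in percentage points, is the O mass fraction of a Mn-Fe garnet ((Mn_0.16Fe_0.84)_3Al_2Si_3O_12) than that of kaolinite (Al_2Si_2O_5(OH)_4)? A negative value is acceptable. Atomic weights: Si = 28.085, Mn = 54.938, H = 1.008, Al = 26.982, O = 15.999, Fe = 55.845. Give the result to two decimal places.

-17.17 percentage points

First mineral: 191.988 g O in 497.307 g formula = 38.61 wt% O.
Second mineral: 143.991 g O in 258.157 g formula = 55.78 wt% O.
38.61% − 55.78% gives a difference of -17.17 percentage points.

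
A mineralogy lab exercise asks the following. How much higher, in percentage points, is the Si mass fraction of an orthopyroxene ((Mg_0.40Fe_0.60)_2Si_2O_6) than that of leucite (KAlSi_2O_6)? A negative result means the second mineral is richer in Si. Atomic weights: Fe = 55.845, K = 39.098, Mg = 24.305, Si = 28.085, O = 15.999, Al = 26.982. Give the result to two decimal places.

-2.20 percentage points

M((Mg_0.40Fe_0.60)_2Si_2O_6) = 238.622 g/mol, so wt% Si = 56.170/238.622 × 100 = 23.54%.
M(KAlSi_2O_6) = 218.244 g/mol, so wt% Si = 56.170/218.244 × 100 = 25.74%.
23.54 − 25.74 = -2.20 pp.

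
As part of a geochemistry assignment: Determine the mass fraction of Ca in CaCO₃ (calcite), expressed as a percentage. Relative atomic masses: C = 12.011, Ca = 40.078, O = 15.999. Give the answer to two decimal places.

40.04 mass %

Molar mass of CaCO₃: 1×40.078 + 1×12.011 + 3×15.999 = 100.086 g/mol.
Mass of Ca per formula unit: 1 × 40.078 = 40.078 g.
Weight fraction Ca = 40.078 / 100.086 = 0.4004.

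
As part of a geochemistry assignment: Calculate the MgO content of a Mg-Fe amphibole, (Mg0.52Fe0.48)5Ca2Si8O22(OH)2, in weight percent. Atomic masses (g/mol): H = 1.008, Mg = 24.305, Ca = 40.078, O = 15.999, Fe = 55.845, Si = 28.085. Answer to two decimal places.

M((Mg0.52Fe0.48)5Ca2Si8O22(OH)2) = 888.049 g/mol; M(MgO) = 40.304 g/mol.
Moles MgO per formula unit = 2.60 Mg ÷ 1 = 2.6000.
MgO fraction = (2.6000 × 40.304) / 888.049 = 104.790/888.049 = 0.1180.

11.80 wt%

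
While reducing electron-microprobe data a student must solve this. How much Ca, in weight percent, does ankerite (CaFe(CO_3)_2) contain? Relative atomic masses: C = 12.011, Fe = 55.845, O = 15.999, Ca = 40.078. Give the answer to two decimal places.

18.56 weight percent

Formula mass = 1·40.078 + 1·55.845 + 2·12.011 + 6·15.999 = 215.939 g/mol, of which 40.078 g is Ca.
So Ca makes up 40.078/215.939 = 0.1856 of the mass, i.e. 18.56%.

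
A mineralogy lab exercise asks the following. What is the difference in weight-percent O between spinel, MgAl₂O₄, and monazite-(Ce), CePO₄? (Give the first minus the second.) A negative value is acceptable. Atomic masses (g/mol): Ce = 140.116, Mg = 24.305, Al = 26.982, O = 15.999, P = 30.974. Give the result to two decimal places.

O in MgAl₂O₄: molar mass 142.265 g/mol; 4×15.999 = 63.996 g → 44.98 wt%.
O in CePO₄: molar mass 235.086 g/mol; 4×15.999 = 63.996 g → 27.22 wt%.
Difference = 44.98 − 27.22 = 17.76 percentage points.

17.76 percentage points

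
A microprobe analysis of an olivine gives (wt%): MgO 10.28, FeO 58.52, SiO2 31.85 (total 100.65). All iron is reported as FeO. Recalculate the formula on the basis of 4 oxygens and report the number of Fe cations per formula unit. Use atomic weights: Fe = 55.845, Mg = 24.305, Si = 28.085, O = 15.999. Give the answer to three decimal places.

MgO: 10.28/40.304 = 0.25506 mol → 0.25506 mol Mg, 0.25506 mol O.
FeO: 58.52/71.844 = 0.81454 mol → 0.81454 mol Fe, 0.81454 mol O.
SiO2: 31.85/60.083 = 0.53010 mol → 0.53010 mol Si, 1.06020 mol O.
Total oxygen = 2.12980 mol. Normalization factor = 4/2.12980 = 1.87811.
Fe per 4 O = 0.81454 × 1.87811 = 1.530.

1.530 Fe apfu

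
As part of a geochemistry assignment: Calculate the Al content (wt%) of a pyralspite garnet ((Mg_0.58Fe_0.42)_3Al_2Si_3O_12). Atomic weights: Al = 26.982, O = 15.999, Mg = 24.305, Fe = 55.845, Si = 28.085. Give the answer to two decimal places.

12.19 wt%

Formula mass = 1.74·24.305 + 1.26·55.845 + 2·26.982 + 3·28.085 + 12·15.999 = 442.862 g/mol, of which 53.964 g is Al.
So Al makes up 53.964/442.862 = 0.1219 of the mass, i.e. 12.19%.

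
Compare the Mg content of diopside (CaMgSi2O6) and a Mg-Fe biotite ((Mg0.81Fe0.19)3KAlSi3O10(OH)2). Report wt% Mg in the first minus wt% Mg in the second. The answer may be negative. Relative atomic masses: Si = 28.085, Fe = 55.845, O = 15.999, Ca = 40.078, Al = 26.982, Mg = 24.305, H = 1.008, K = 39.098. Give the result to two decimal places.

-2.35 percentage points

M(CaMgSi2O6) = 216.547 g/mol, so wt% Mg = 24.305/216.547 × 100 = 11.22%.
M((Mg0.81Fe0.19)3KAlSi3O10(OH)2) = 435.232 g/mol, so wt% Mg = 59.061/435.232 × 100 = 13.57%.
11.22 − 13.57 = -2.35 pp.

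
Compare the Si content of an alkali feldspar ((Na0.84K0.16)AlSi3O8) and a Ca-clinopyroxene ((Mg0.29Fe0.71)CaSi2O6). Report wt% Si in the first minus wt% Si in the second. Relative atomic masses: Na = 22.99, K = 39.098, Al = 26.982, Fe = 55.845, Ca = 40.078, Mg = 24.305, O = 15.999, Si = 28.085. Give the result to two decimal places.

First mineral: 84.255 g Si in 264.796 g formula = 31.82 wt% Si.
Second mineral: 56.170 g Si in 238.940 g formula = 23.51 wt% Si.
31.82% − 23.51% gives a difference of 8.31 percentage points.

8.31 percentage points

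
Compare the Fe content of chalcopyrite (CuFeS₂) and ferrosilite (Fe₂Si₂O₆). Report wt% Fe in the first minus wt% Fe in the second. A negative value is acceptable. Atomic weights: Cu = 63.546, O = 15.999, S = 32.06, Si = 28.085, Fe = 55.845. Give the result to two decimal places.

First mineral: 55.845 g Fe in 183.511 g formula = 30.43 wt% Fe.
Second mineral: 111.690 g Fe in 263.854 g formula = 42.33 wt% Fe.
30.43% − 42.33% gives a difference of -11.90 percentage points.

-11.90 percentage points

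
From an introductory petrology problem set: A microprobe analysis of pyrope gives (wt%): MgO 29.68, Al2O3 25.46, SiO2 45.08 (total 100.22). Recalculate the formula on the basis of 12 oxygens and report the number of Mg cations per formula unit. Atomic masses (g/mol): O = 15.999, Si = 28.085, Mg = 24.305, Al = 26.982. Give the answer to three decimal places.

MgO: 29.68/40.304 = 0.73640 mol → 0.73640 mol Mg, 0.73640 mol O.
Al2O3: 25.46/101.961 = 0.24970 mol → 0.49940 mol Al, 0.74910 mol O.
SiO2: 45.08/60.083 = 0.75030 mol → 0.75030 mol Si, 1.50060 mol O.
Total oxygen = 2.98610 mol. Normalization factor = 12/2.98610 = 4.01862.
Mg per 12 O = 0.73640 × 4.01862 = 2.959.

2.959 Mg apfu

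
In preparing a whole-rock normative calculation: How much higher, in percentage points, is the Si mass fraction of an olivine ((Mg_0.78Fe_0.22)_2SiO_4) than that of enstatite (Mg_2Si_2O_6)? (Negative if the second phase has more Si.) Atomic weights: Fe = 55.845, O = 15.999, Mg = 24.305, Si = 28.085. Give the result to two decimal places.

First mineral: 28.085 g Si in 154.569 g formula = 18.17 wt% Si.
Second mineral: 56.170 g Si in 200.774 g formula = 27.98 wt% Si.
18.17% − 27.98% gives a difference of -9.81 percentage points.

-9.81 percentage points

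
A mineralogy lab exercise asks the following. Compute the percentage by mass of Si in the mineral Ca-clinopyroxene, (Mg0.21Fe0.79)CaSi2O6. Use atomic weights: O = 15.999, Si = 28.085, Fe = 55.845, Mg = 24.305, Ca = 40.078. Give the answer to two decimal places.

23.26 weight percent

M((Mg0.21Fe0.79)CaSi2O6) = 241.464 g/mol.
Si contributes 2 × 28.085 = 56.170 g per mole.
56.170/241.464 = 0.2326 → 23.26%.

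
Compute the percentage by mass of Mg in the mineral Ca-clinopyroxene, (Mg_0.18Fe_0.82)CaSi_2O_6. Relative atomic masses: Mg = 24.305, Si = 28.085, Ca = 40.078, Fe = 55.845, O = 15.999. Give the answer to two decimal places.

Formula mass = 0.18·24.305 + 0.82·55.845 + 1·40.078 + 2·28.085 + 6·15.999 = 242.410 g/mol, of which 4.375 g is Mg.
So Mg makes up 4.375/242.410 = 0.0180 of the mass, i.e. 1.80%.

1.80 mass %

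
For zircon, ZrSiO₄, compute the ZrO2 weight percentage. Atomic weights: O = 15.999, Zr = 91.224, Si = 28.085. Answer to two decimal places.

Formula mass = 183.305 g/mol.
1 Zr → 1.0000 mol ZrO2 per formula unit; M(ZrO2) = 123.222, so ZrO2 mass = 123.222 g.
123.222/183.305 × 100 = 67.22 wt%.

67.22 wt%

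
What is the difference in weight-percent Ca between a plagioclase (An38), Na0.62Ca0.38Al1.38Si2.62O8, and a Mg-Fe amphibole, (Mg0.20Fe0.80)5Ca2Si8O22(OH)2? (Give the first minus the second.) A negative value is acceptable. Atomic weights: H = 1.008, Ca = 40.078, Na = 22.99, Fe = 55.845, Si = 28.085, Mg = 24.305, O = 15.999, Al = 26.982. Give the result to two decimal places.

M(Na0.62Ca0.38Al1.38Si2.62O8) = 268.293 g/mol, so wt% Ca = 15.230/268.293 × 100 = 5.68%.
M((Mg0.20Fe0.80)5Ca2Si8O22(OH)2) = 938.513 g/mol, so wt% Ca = 80.156/938.513 × 100 = 8.54%.
5.68 − 8.54 = -2.86 pp.

-2.86 percentage points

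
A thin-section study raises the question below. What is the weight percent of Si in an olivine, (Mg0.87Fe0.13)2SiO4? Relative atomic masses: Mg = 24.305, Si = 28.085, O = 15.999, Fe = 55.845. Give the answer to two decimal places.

Formula mass = 1.74×24.305 + 0.26×55.845 + 1×28.085 + 4×15.999 = 148.891 g/mol, of which 28.085 g is Si.
So Si makes up 28.085/148.891 = 0.1886 of the mass, i.e. 18.86%.

18.86 weight percent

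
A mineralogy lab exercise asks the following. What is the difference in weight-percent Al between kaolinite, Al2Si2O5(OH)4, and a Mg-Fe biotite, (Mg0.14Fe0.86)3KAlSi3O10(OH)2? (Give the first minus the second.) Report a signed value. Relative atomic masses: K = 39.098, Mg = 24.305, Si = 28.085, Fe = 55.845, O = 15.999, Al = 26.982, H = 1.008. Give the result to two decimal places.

15.49 percentage points

M(Al2Si2O5(OH)4) = 258.157 g/mol, so wt% Al = 53.964/258.157 × 100 = 20.90%.
M((Mg0.14Fe0.86)3KAlSi3O10(OH)2) = 498.627 g/mol, so wt% Al = 26.982/498.627 × 100 = 5.41%.
20.90 − 5.41 = 15.49 pp.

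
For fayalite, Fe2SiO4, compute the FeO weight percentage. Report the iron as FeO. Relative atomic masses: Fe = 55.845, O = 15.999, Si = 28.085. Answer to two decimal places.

70.51 wt%

M(Fe2SiO4) = 203.771 g/mol; M(FeO) = 71.844 g/mol.
Moles FeO per formula unit = 2 Fe ÷ 1 = 2.0000.
FeO fraction = (2.0000 × 71.844) / 203.771 = 143.688/203.771 = 0.7051.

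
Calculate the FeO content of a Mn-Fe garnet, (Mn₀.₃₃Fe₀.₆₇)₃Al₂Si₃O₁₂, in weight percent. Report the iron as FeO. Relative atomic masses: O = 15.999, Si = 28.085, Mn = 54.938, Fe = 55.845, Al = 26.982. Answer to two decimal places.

29.06 wt%

Molar mass of (Mn₀.₃₃Fe₀.₆₇)₃Al₂Si₃O₁₂ = 0.99×54.938 + 2.01×55.845 + 2×26.982 + 3×28.085 + 12×15.999 = 496.844 g/mol.
Each formula unit contains 2.01 Fe, equivalent to 2.01/1 = 2.0100 mol FeO.
M(FeO) = 1×55.845 + 1×15.999 = 71.844 g/mol.
Mass of FeO per formula unit = 2.0100 × 71.844 = 144.406 g.
FeO wt% = 144.406 / 496.844 × 100 = 29.06%.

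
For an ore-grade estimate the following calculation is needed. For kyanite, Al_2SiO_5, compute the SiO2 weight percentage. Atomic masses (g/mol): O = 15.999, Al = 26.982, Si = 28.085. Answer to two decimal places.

Molar mass of Al_2SiO_5 = 2*26.982 + 1*28.085 + 5*15.999 = 162.044 g/mol.
Each formula unit contains 1 Si, equivalent to 1/1 = 1.0000 mol SiO2.
M(SiO2) = 1×28.085 + 2×15.999 = 60.083 g/mol.
Mass of SiO2 per formula unit = 1.0000 × 60.083 = 60.083 g.
SiO2 wt% = 60.083 / 162.044 × 100 = 37.08%.

37.08 wt%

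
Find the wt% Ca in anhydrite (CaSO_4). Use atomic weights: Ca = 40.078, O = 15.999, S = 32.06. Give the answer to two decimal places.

Molar mass of CaSO_4: 1×40.078 + 1×32.06 + 4×15.999 = 136.134 g/mol.
Mass of Ca per formula unit: 1 × 40.078 = 40.078 g.
Weight fraction Ca = 40.078 / 136.134 = 0.2944.

29.44 weight percent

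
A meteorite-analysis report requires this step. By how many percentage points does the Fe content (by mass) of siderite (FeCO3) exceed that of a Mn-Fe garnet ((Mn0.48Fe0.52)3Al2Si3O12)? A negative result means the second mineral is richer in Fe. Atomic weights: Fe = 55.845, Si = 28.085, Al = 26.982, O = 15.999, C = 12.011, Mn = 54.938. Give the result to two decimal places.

Fe in FeCO3: molar mass 115.853 g/mol; 1×55.845 = 55.845 g → 48.20 wt%.
Fe in (Mn0.48Fe0.52)3Al2Si3O12: molar mass 496.436 g/mol; 1.56×55.845 = 87.118 g → 17.55 wt%.
Difference = 48.20 − 17.55 = 30.65 percentage points.

30.65 percentage points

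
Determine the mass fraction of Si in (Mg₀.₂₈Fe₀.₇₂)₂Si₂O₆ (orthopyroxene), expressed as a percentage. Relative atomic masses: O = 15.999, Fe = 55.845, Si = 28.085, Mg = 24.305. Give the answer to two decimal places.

Molar mass of (Mg₀.₂₈Fe₀.₇₂)₂Si₂O₆: 0.56·24.305 + 1.44·55.845 + 2·28.085 + 6·15.999 = 246.192 g/mol.
Mass of Si per formula unit: 2 × 28.085 = 56.170 g.
Weight fraction Si = 56.170 / 246.192 = 0.2282.

22.82 mass %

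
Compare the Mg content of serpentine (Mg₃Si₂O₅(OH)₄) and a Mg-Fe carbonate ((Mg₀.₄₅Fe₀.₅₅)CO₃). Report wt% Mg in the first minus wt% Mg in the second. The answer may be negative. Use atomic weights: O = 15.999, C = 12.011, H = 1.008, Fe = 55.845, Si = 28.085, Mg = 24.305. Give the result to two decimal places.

15.55 percentage points

Mg in Mg₃Si₂O₅(OH)₄: molar mass 277.108 g/mol; 3×24.305 = 72.915 g → 26.31 wt%.
Mg in (Mg₀.₄₅Fe₀.₅₅)CO₃: molar mass 101.660 g/mol; 0.45×24.305 = 10.937 g → 10.76 wt%.
Difference = 26.31 − 10.76 = 15.55 percentage points.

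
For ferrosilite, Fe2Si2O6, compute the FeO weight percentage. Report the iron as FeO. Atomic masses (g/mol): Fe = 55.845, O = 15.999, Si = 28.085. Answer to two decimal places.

Molar mass of Fe2Si2O6 = 2×55.845 + 2×28.085 + 6×15.999 = 263.854 g/mol.
Each formula unit contains 2 Fe, equivalent to 2/1 = 2.0000 mol FeO.
M(FeO) = 1×55.845 + 1×15.999 = 71.844 g/mol.
Mass of FeO per formula unit = 2.0000 × 71.844 = 143.688 g.
FeO wt% = 143.688 / 263.854 × 100 = 54.46%.

54.46 wt%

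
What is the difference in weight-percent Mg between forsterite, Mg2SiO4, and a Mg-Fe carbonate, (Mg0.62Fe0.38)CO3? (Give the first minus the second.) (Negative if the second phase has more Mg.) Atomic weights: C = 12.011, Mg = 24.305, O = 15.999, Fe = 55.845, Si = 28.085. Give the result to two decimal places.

18.90 percentage points

First mineral: 48.610 g Mg in 140.691 g formula = 34.55 wt% Mg.
Second mineral: 15.069 g Mg in 96.298 g formula = 15.65 wt% Mg.
34.55% − 15.65% gives a difference of 18.90 percentage points.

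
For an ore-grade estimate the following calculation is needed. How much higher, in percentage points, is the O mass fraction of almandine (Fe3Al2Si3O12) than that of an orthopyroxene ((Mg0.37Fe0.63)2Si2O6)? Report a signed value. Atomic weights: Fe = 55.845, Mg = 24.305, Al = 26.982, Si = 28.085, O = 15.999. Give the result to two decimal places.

O in Fe3Al2Si3O12: molar mass 497.742 g/mol; 12×15.999 = 191.988 g → 38.57 wt%.
O in (Mg0.37Fe0.63)2Si2O6: molar mass 240.514 g/mol; 6×15.999 = 95.994 g → 39.91 wt%.
Difference = 38.57 − 39.91 = -1.34 percentage points.

-1.34 percentage points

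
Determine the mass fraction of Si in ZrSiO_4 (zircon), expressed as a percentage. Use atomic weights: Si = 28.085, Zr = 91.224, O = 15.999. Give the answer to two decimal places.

15.32 mass %

Formula mass = 1×91.224 + 1×28.085 + 4×15.999 = 183.305 g/mol, of which 28.085 g is Si.
So Si makes up 28.085/183.305 = 0.1532 of the mass, i.e. 15.32%.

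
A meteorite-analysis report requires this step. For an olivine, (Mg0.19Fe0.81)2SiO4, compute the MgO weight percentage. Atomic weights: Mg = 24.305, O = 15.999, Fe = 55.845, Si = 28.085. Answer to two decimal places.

Formula mass = 191.786 g/mol.
0.38 Mg → 0.3800 mol MgO per formula unit; M(MgO) = 40.304, so MgO mass = 15.316 g.
15.316/191.786 × 100 = 7.99 wt%.

7.99 wt%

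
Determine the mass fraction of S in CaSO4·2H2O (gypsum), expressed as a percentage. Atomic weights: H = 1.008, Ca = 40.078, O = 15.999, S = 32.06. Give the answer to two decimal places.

Formula mass = 1*40.078 + 1*32.06 + 6*15.999 + 4*1.008 = 172.164 g/mol, of which 32.060 g is S.
So S makes up 32.060/172.164 = 0.1862 of the mass, i.e. 18.62%.

18.62 mass %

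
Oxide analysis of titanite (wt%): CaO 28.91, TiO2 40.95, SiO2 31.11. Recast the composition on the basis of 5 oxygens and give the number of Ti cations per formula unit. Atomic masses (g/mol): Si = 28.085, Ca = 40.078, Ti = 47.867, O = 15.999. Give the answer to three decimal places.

CaO: 28.91/56.077 = 0.51554 mol → 0.51554 mol Ca, 0.51554 mol O.
TiO2: 40.95/79.865 = 0.51274 mol → 0.51274 mol Ti, 1.02548 mol O.
SiO2: 31.11/60.083 = 0.51778 mol → 0.51778 mol Si, 1.03556 mol O.
Total oxygen = 2.57658 mol. Normalization factor = 5/2.57658 = 1.94056.
Ti per 5 O = 0.51274 × 1.94056 = 0.995.

0.995 Ti apfu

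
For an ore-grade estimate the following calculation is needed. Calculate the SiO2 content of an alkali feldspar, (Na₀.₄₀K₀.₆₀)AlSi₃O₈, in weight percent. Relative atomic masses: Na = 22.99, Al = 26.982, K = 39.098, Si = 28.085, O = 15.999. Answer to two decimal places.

66.30 wt%

M((Na₀.₄₀K₀.₆₀)AlSi₃O₈) = 271.884 g/mol; M(SiO2) = 60.083 g/mol.
Moles SiO2 per formula unit = 3 Si ÷ 1 = 3.0000.
SiO2 fraction = (3.0000 × 60.083) / 271.884 = 180.249/271.884 = 0.6630.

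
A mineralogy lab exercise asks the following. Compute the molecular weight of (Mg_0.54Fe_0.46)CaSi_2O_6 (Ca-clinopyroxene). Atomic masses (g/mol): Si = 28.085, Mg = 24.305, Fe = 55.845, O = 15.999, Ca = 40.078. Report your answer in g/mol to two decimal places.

M = 0.54(24.305) + 0.46(55.845) + 1(40.078) + 2(28.085) + 6(15.999)

231.06 g/mol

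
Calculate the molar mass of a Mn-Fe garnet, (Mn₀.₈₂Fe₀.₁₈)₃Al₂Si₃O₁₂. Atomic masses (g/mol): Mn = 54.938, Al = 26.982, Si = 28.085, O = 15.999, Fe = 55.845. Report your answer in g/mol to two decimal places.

495.51 g/mol

Mn: 2.46 × 54.938 = 135.1475
Fe: 0.54 × 55.845 = 30.1563
Al: 2 × 26.982 = 53.9640
Si: 3 × 28.085 = 84.2550
O: 12 × 15.999 = 191.9880
Summing the contributions gives the formula mass.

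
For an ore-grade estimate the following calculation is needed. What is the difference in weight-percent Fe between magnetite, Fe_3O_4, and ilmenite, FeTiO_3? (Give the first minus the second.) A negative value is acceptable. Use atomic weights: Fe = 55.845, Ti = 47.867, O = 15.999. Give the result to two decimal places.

35.55 percentage points

M(Fe_3O_4) = 231.531 g/mol, so wt% Fe = 167.535/231.531 × 100 = 72.36%.
M(FeTiO_3) = 151.709 g/mol, so wt% Fe = 55.845/151.709 × 100 = 36.81%.
72.36 − 36.81 = 35.55 pp.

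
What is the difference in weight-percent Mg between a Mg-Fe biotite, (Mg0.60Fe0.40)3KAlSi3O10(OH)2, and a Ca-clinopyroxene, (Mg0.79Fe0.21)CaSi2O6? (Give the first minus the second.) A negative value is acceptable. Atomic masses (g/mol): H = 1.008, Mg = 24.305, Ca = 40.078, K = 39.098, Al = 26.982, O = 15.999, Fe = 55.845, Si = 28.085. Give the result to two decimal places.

First mineral: 43.749 g Mg in 455.102 g formula = 9.61 wt% Mg.
Second mineral: 19.201 g Mg in 223.170 g formula = 8.60 wt% Mg.
9.61% − 8.60% gives a difference of 1.01 percentage points.

1.01 percentage points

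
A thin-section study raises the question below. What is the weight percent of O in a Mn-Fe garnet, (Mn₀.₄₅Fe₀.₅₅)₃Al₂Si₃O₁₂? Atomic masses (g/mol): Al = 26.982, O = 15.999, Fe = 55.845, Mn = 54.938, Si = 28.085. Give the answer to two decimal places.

Molar mass of (Mn₀.₄₅Fe₀.₅₅)₃Al₂Si₃O₁₂: 1.35·54.938 + 1.65·55.845 + 2·26.982 + 3·28.085 + 12·15.999 = 496.518 g/mol.
Mass of O per formula unit: 12 × 15.999 = 191.988 g.
Weight fraction O = 191.988 / 496.518 = 0.3867.

38.67 wt%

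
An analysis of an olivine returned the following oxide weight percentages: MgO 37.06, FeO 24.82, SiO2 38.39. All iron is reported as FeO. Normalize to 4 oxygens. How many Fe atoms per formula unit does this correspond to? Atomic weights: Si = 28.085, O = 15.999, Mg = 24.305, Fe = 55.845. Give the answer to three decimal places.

37.06 wt% MgO ÷ 40.304 g/mol = 0.91951 mol, giving 0.91951 Mg and 0.91951 O.
24.82 wt% FeO ÷ 71.844 g/mol = 0.34547 mol, giving 0.34547 Fe and 0.34547 O.
38.39 wt% SiO2 ÷ 60.083 g/mol = 0.63895 mol, giving 0.63895 Si and 1.27790 O.
Oxygen sums to 2.54288; scaling by 4/2.54288 = 1.57302 puts the formula on 4 O.
Fe: 0.34547 × 1.57302 = 0.543 atoms per formula unit.

0.543 Fe apfu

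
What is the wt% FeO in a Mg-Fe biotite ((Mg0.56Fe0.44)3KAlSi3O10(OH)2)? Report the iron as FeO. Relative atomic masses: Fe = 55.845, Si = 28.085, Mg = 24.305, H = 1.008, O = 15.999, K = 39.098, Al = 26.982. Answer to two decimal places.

20.67 wt%

Formula mass = 458.887 g/mol.
1.32 Fe → 1.3200 mol FeO per formula unit; M(FeO) = 71.844, so FeO mass = 94.834 g.
94.834/458.887 × 100 = 20.67 wt%.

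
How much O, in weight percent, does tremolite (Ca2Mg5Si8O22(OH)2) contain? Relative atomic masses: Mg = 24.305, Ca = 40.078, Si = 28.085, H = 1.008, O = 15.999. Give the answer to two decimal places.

Molar mass of Ca2Mg5Si8O22(OH)2: 2×40.078 + 5×24.305 + 8×28.085 + 24×15.999 + 2×1.008 = 812.353 g/mol.
Mass of O per formula unit: 24 × 15.999 = 383.976 g.
Weight fraction O = 383.976 / 812.353 = 0.4727.

47.27 weight percent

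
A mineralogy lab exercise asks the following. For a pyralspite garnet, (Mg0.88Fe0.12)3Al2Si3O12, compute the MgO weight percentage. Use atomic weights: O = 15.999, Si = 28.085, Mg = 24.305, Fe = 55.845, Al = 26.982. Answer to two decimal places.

25.67 wt%

Formula mass = 414.476 g/mol.
2.64 Mg → 2.6400 mol MgO per formula unit; M(MgO) = 40.304, so MgO mass = 106.403 g.
106.403/414.476 × 100 = 25.67 wt%.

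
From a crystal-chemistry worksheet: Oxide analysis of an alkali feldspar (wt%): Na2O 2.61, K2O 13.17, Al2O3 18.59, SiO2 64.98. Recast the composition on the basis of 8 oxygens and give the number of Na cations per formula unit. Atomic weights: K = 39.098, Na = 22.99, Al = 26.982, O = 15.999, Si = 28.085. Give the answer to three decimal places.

2.61 wt% Na2O ÷ 61.979 g/mol = 0.04211 mol, giving 0.08422 Na and 0.04211 O.
13.17 wt% K2O ÷ 94.195 g/mol = 0.13982 mol, giving 0.27964 K and 0.13982 O.
18.59 wt% Al2O3 ÷ 101.961 g/mol = 0.18232 mol, giving 0.36464 Al and 0.54696 O.
64.98 wt% SiO2 ÷ 60.083 g/mol = 1.08150 mol, giving 1.08150 Si and 2.16300 O.
Oxygen sums to 2.89189; scaling by 8/2.89189 = 2.76636 puts the formula on 8 O.
Na: 0.08422 × 2.76636 = 0.233 atoms per formula unit.

0.233 Na apfu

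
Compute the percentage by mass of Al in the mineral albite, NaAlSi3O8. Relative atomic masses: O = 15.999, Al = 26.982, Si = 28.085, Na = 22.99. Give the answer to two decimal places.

M(NaAlSi3O8) = 262.219 g/mol.
Al contributes 1 × 26.982 = 26.982 g per mole.
26.982/262.219 = 0.1029 → 10.29%.

10.29 mass %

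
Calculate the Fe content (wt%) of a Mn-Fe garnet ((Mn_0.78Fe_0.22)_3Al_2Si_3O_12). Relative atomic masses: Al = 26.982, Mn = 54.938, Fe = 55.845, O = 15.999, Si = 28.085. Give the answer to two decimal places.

Formula mass = 2.34*54.938 + 0.66*55.845 + 2*26.982 + 3*28.085 + 12*15.999 = 495.620 g/mol, of which 36.858 g is Fe.
So Fe makes up 36.858/495.620 = 0.0744 of the mass, i.e. 7.44%.

7.44 wt%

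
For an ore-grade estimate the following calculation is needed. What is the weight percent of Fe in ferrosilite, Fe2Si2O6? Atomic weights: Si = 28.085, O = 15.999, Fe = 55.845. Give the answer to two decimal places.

Formula mass = 2×55.845 + 2×28.085 + 6×15.999 = 263.854 g/mol, of which 111.690 g is Fe.
So Fe makes up 111.690/263.854 = 0.4233 of the mass, i.e. 42.33%.

42.33 weight percent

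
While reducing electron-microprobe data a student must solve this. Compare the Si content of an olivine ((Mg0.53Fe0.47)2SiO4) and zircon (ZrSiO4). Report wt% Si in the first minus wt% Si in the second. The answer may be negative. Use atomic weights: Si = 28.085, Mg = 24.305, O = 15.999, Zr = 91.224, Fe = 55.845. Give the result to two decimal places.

1.17 percentage points

First mineral: 28.085 g Si in 170.339 g formula = 16.49 wt% Si.
Second mineral: 28.085 g Si in 183.305 g formula = 15.32 wt% Si.
16.49% − 15.32% gives a difference of 1.17 percentage points.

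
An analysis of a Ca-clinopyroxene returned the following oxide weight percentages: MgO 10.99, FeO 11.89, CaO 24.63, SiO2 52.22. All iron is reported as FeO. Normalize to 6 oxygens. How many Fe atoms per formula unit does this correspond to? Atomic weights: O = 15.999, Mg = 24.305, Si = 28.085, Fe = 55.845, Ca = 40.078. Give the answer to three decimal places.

MgO: 10.99/40.304 = 0.27268 mol → 0.27268 mol Mg, 0.27268 mol O.
FeO: 11.89/71.844 = 0.16550 mol → 0.16550 mol Fe, 0.16550 mol O.
CaO: 24.63/56.077 = 0.43922 mol → 0.43922 mol Ca, 0.43922 mol O.
SiO2: 52.22/60.083 = 0.86913 mol → 0.86913 mol Si, 1.73826 mol O.
Total oxygen = 2.61566 mol. Normalization factor = 6/2.61566 = 2.29388.
Fe per 6 O = 0.16550 × 2.29388 = 0.380.

0.380 Fe apfu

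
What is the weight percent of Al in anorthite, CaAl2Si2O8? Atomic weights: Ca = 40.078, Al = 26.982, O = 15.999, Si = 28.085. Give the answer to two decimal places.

19.40 weight percent

Formula mass = 1·40.078 + 2·26.982 + 2·28.085 + 8·15.999 = 278.204 g/mol, of which 53.964 g is Al.
So Al makes up 53.964/278.204 = 0.1940 of the mass, i.e. 19.40%.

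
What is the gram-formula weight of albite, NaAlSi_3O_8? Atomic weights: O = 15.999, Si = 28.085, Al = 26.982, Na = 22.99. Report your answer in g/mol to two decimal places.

262.22 g/mol

Na: 1 × 22.99 = 22.9900
Al: 1 × 26.982 = 26.9820
Si: 3 × 28.085 = 84.2550
O: 8 × 15.999 = 127.9920
Summing the contributions gives the formula mass.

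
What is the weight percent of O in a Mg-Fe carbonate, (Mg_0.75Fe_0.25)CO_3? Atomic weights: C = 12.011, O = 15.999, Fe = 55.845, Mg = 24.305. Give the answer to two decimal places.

52.06 mass %

Molar mass of (Mg_0.75Fe_0.25)CO_3: 0.75×24.305 + 0.25×55.845 + 1×12.011 + 3×15.999 = 92.198 g/mol.
Mass of O per formula unit: 3 × 15.999 = 47.997 g.
Weight fraction O = 47.997 / 92.198 = 0.5206.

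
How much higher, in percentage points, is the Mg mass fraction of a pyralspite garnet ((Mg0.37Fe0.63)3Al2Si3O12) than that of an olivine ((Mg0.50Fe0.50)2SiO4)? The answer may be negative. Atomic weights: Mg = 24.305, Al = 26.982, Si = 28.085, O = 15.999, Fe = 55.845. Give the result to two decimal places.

-8.28 percentage points

First mineral: 26.979 g Mg in 462.733 g formula = 5.83 wt% Mg.
Second mineral: 24.305 g Mg in 172.231 g formula = 14.11 wt% Mg.
5.83% − 14.11% gives a difference of -8.28 percentage points.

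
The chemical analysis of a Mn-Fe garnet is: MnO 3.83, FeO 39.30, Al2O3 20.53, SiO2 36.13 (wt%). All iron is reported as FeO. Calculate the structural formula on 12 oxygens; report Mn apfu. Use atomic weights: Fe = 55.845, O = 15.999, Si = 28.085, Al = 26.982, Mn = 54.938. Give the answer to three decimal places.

MnO: 3.83/70.937 = 0.05399 mol → 0.05399 mol Mn, 0.05399 mol O.
FeO: 39.30/71.844 = 0.54702 mol → 0.54702 mol Fe, 0.54702 mol O.
Al2O3: 20.53/101.961 = 0.20135 mol → 0.40270 mol Al, 0.60405 mol O.
SiO2: 36.13/60.083 = 0.60133 mol → 0.60133 mol Si, 1.20266 mol O.
Total oxygen = 2.40772 mol. Normalization factor = 12/2.40772 = 4.98397.
Mn per 12 O = 0.05399 × 4.98397 = 0.269.

0.269 Mn apfu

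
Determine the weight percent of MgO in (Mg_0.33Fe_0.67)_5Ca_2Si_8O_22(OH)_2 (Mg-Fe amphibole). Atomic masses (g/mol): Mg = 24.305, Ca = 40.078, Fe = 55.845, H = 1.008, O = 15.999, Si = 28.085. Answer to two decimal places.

Molar mass of (Mg_0.33Fe_0.67)_5Ca_2Si_8O_22(OH)_2 = 1.65*24.305 + 3.35*55.845 + 2*40.078 + 8*28.085 + 24*15.999 + 2*1.008 = 918.012 g/mol.
Each formula unit contains 1.65 Mg, equivalent to 1.65/1 = 1.6500 mol MgO.
M(MgO) = 1×24.305 + 1×15.999 = 40.304 g/mol.
Mass of MgO per formula unit = 1.6500 × 40.304 = 66.502 g.
MgO wt% = 66.502 / 918.012 × 100 = 7.24%.

7.24 wt%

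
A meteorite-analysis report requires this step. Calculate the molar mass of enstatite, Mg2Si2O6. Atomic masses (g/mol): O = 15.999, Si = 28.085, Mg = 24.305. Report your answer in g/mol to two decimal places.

The formula mass is the sum 2*24.305 + 2*28.085 + 6*15.999.

200.77 g/mol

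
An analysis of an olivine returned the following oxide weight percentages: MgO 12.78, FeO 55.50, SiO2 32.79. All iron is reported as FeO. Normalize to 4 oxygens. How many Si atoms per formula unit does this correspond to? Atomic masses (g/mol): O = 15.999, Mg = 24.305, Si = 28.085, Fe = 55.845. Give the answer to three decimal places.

MgO: 12.78/40.304 = 0.31709 mol → 0.31709 mol Mg, 0.31709 mol O.
FeO: 55.50/71.844 = 0.77251 mol → 0.77251 mol Fe, 0.77251 mol O.
SiO2: 32.79/60.083 = 0.54575 mol → 0.54575 mol Si, 1.09150 mol O.
Total oxygen = 2.18110 mol. Normalization factor = 4/2.18110 = 1.83394.
Si per 4 O = 0.54575 × 1.83394 = 1.001.

1.001 Si apfu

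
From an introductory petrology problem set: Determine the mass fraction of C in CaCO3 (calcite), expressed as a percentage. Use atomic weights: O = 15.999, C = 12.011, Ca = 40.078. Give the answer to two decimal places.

Molar mass of CaCO3: 1·40.078 + 1·12.011 + 3·15.999 = 100.086 g/mol.
Mass of C per formula unit: 1 × 12.011 = 12.011 g.
Weight fraction C = 12.011 / 100.086 = 0.1200.

12.00 mass %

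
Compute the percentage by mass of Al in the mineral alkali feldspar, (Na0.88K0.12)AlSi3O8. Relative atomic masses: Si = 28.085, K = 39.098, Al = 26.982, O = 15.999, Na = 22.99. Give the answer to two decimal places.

10.21 weight percent

Formula mass = 0.88*22.99 + 0.12*39.098 + 1*26.982 + 3*28.085 + 8*15.999 = 264.152 g/mol, of which 26.982 g is Al.
So Al makes up 26.982/264.152 = 0.1021 of the mass, i.e. 10.21%.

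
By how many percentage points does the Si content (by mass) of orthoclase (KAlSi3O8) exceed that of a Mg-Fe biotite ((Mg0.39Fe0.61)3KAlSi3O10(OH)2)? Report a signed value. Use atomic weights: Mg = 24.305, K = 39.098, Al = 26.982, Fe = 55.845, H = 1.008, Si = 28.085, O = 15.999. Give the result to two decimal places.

12.53 percentage points

M(KAlSi3O8) = 278.327 g/mol, so wt% Si = 84.255/278.327 × 100 = 30.27%.
M((Mg0.39Fe0.61)3KAlSi3O10(OH)2) = 474.972 g/mol, so wt% Si = 84.255/474.972 × 100 = 17.74%.
30.27 − 17.74 = 12.53 pp.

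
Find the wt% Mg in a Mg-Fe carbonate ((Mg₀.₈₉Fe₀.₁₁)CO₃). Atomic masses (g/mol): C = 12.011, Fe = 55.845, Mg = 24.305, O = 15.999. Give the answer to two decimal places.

24.64 mass %

M((Mg₀.₈₉Fe₀.₁₁)CO₃) = 87.782 g/mol.
Mg contributes 0.89 × 24.305 = 21.631 g per mole.
21.631/87.782 = 0.2464 → 24.64%.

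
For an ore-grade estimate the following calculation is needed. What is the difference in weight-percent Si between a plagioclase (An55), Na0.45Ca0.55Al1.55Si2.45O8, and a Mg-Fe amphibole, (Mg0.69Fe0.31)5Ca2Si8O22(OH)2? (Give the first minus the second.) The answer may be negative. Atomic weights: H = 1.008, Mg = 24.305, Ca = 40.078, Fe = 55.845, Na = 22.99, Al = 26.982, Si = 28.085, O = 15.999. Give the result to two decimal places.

-0.70 percentage points

First mineral: 68.808 g Si in 271.011 g formula = 25.39 wt% Si.
Second mineral: 224.680 g Si in 861.240 g formula = 26.09 wt% Si.
25.39% − 26.09% gives a difference of -0.70 percentage points.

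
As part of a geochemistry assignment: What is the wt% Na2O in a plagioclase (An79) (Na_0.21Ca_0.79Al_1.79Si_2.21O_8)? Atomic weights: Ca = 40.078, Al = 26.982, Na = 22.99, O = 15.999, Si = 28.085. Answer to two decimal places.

Molar mass of Na_0.21Ca_0.79Al_1.79Si_2.21O_8 = 0.21*22.99 + 0.79*40.078 + 1.79*26.982 + 2.21*28.085 + 8*15.999 = 274.847 g/mol.
Each formula unit contains 0.21 Na, equivalent to 0.21/2 = 0.1050 mol Na2O.
M(Na2O) = 2×22.99 + 1×15.999 = 61.979 g/mol.
Mass of Na2O per formula unit = 0.1050 × 61.979 = 6.508 g.
Na2O wt% = 6.508 / 274.847 × 100 = 2.37%.

2.37 wt%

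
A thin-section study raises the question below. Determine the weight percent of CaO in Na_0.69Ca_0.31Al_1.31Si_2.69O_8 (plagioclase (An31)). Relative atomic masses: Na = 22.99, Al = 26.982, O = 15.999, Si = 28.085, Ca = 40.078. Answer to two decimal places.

Formula mass = 267.174 g/mol.
0.31 Ca → 0.3100 mol CaO per formula unit; M(CaO) = 56.077, so CaO mass = 17.384 g.
17.384/267.174 × 100 = 6.51 wt%.

6.51 wt%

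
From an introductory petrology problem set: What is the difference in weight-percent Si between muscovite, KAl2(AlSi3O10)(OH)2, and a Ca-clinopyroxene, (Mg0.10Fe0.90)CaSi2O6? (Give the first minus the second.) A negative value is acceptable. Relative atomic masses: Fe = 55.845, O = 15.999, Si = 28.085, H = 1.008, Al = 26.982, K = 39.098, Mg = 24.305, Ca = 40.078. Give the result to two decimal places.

-1.78 percentage points

First mineral: 84.255 g Si in 398.303 g formula = 21.15 wt% Si.
Second mineral: 56.170 g Si in 244.933 g formula = 22.93 wt% Si.
21.15% − 22.93% gives a difference of -1.78 percentage points.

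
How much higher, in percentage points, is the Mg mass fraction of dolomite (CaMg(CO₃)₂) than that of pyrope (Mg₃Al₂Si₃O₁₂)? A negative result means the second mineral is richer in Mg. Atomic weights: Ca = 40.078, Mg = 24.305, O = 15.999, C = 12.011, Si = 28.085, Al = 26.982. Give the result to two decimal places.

-4.91 percentage points

M(CaMg(CO₃)₂) = 184.399 g/mol, so wt% Mg = 24.305/184.399 × 100 = 13.18%.
M(Mg₃Al₂Si₃O₁₂) = 403.122 g/mol, so wt% Mg = 72.915/403.122 × 100 = 18.09%.
13.18 − 18.09 = -4.91 pp.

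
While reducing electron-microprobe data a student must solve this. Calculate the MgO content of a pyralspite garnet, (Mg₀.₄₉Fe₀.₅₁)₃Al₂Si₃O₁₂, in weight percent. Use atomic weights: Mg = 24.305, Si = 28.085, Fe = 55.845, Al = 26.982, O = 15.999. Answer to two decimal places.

13.13 wt%

M((Mg₀.₄₉Fe₀.₅₁)₃Al₂Si₃O₁₂) = 451.378 g/mol; M(MgO) = 40.304 g/mol.
Moles MgO per formula unit = 1.47 Mg ÷ 1 = 1.4700.
MgO fraction = (1.4700 × 40.304) / 451.378 = 59.247/451.378 = 0.1313.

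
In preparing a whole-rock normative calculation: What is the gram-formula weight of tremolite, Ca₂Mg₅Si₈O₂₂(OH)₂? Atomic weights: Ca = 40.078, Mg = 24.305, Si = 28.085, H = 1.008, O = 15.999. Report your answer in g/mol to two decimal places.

The formula mass is the sum 2*40.078 + 5*24.305 + 8*28.085 + 24*15.999 + 2*1.008.

812.35 g/mol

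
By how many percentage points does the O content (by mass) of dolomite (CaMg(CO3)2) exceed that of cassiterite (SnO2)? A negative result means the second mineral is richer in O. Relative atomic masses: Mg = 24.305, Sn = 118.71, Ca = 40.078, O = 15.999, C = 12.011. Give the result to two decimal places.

First mineral: 95.994 g O in 184.399 g formula = 52.06 wt% O.
Second mineral: 31.998 g O in 150.708 g formula = 21.23 wt% O.
52.06% − 21.23% gives a difference of 30.83 percentage points.

30.83 percentage points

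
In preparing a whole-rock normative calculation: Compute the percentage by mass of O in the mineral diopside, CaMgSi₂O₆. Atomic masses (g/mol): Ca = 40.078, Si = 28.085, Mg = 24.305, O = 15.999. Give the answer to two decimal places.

Molar mass of CaMgSi₂O₆: 1×40.078 + 1×24.305 + 2×28.085 + 6×15.999 = 216.547 g/mol.
Mass of O per formula unit: 6 × 15.999 = 95.994 g.
Weight fraction O = 95.994 / 216.547 = 0.4433.

44.33 wt%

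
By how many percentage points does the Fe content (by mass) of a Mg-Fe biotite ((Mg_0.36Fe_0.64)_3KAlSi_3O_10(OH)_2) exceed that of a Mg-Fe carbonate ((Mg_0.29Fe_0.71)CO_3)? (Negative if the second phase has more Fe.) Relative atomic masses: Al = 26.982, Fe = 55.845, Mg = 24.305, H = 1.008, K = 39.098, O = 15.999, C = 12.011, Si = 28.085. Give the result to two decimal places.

-14.72 percentage points

First mineral: 107.222 g Fe in 477.811 g formula = 22.44 wt% Fe.
Second mineral: 39.650 g Fe in 106.706 g formula = 37.16 wt% Fe.
22.44% − 37.16% gives a difference of -14.72 percentage points.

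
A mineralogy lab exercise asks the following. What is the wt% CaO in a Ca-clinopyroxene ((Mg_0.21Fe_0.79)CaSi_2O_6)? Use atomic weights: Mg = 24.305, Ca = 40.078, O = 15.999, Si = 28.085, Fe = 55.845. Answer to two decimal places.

23.22 wt%

Formula mass = 241.464 g/mol.
1 Ca → 1.0000 mol CaO per formula unit; M(CaO) = 56.077, so CaO mass = 56.077 g.
56.077/241.464 × 100 = 23.22 wt%.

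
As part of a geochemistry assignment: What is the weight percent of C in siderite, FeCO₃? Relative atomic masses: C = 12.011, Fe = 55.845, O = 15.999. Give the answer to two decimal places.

M(FeCO₃) = 115.853 g/mol.
C contributes 1 × 12.011 = 12.011 g per mole.
12.011/115.853 = 0.1037 → 10.37%.

10.37 mass %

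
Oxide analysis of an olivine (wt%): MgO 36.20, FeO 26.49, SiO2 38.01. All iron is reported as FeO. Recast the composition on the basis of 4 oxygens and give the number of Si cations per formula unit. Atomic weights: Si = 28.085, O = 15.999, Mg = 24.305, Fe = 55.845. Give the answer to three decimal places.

0.999 Si apfu

MgO: 36.20/40.304 = 0.89817 mol → 0.89817 mol Mg, 0.89817 mol O.
FeO: 26.49/71.844 = 0.36872 mol → 0.36872 mol Fe, 0.36872 mol O.
SiO2: 38.01/60.083 = 0.63262 mol → 0.63262 mol Si, 1.26524 mol O.
Total oxygen = 2.53213 mol. Normalization factor = 4/2.53213 = 1.57970.
Si per 4 O = 0.63262 × 1.57970 = 0.999.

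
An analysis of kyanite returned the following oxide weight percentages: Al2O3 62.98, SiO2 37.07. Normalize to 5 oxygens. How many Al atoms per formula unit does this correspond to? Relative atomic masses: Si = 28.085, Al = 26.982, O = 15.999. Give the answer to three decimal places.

2.001 Al apfu

Al2O3 (M=101.961): mol = 0.61769; Al = 1.23538, O = 1.85307.
SiO2 (M=60.083): mol = 0.61698; Si = 0.61698, O = 1.23396.
ΣO = 3.08703; factor = 5/ΣO = 1.61968.
Al apfu = 1.23538 × 1.61968 = 2.001.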